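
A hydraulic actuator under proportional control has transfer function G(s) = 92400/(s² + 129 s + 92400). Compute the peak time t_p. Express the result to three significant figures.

t_p ≈ 0.0106 s

Matching coefficients with s² + 2ζω_n s + ω_n² gives ω_n² = 92400 ⇒ ω_n = 304 rad/s, and ζ = 129/(2ω_n) = 0.212.
ω_d = 304·√(1 − 0.212²) = 297 rad/s. Then t_p = π/ω_d = 0.0106 s.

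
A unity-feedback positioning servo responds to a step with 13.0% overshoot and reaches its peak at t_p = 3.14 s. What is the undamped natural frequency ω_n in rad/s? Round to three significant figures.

ω_n ≈ 1.19 rad/s

From the overshoot, ζ = −ln(OS)/√(π²+ln²(OS)) = 0.545.
t_p = π/ω_d ⇒ ω_d = 1.00 rad/s; then ω_n = ω_d/√(1−ζ²) = 1.19 rad/s.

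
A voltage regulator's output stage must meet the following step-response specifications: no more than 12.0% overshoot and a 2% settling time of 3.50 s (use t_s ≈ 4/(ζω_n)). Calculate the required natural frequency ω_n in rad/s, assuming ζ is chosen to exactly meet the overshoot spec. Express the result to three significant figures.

ω_n ≈ 2.04 rad/s

From %OS = 100·exp(−πζ/√(1−ζ²)), invert to get ζ = −ln(OS)/√(π² + ln²(OS)) with OS = 0.120.
−ln 0.120 = 2.120, so ζ = 2.120/√(π² + 4.496) = 0.559.
Then ω_n = 4/(ζ t_s) = 4/(0.559 × 3.50) = 2.04 rad/s.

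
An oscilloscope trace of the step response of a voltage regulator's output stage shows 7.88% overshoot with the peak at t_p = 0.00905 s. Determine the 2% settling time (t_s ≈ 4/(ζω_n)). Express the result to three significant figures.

t_s ≈ 0.0142 s

The overshoot fixes ζ = −ln(OS)/√(π²+ln²(OS)) = 0.629.
t_p = π/ω_d ⇒ ω_d = 347 rad/s; then ω_n = ω_d/√(1−ζ²) = 446 rad/s.
t_s ≈ 4/(ζω_n) = 4/(0.629·446) = 0.0142 s.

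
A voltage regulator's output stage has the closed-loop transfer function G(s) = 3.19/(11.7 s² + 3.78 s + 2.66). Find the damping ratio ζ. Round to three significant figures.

Dividing through by 11.7: denominator becomes s² + 0.3231 s + 0.2274.
So ω_n = √0.2274 = 0.477 rad/s and ζ = 0.3231/(2·0.477) = 0.339.

ζ ≈ 0.339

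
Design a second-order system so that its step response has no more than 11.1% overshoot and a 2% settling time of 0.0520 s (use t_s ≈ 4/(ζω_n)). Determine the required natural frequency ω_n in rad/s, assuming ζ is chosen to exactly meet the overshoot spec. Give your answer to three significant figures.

ω_n ≈ 134 rad/s

ζ = −ln(OS)/√(π² + (ln OS)²). With OS = 0.111, ln OS = −2.198 and ζ = 2.198/3.834 = 0.573.
Then ω_n = 4/(ζ t_s) = 4/(0.573 × 0.0520) = 134 rad/s.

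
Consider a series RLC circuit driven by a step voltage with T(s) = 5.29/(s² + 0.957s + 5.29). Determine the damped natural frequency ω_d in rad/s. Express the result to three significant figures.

Matching coefficients with s² + 2ζω_n s + ω_n² gives ω_n² = 5.29 ⇒ ω_n = 2.30 rad/s, and ζ = 0.957/(2ω_n) = 0.208.
ω_d = 2.30·√(1 − 0.208²) = 2.25 rad/s.

ω_d ≈ 2.25 rad/s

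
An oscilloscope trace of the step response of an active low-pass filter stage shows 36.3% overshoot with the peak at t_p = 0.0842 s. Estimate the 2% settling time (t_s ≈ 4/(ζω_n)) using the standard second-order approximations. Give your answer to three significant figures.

t_s ≈ 0.332 s

ζ from %OS: ζ = |ln 0.363|/√(π²+ln²0.363) = 0.307.
t_p = π/ω_d ⇒ ω_d = 37.3 rad/s; then ω_n = ω_d/√(1−ζ²) = 39.2 rad/s.
t_s ≈ 4/(ζω_n) = 4/(0.307·39.2) = 0.332 s.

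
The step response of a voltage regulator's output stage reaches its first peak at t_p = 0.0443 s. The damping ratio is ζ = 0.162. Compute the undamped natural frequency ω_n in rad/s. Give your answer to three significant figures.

ω_n ≈ 71.9 rad/s

Peak time t_p = π/ω_d, so ω_d = π/t_p = π/0.0443 = 70.9 rad/s.
ω_n = ω_d/√(1−ζ²) = 70.9/√0.974 = 71.9 rad/s.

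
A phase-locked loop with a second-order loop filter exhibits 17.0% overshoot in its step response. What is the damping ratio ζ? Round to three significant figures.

ζ ≈ 0.491

ζ = −ln(OS)/√(π² + (ln OS)²). With OS = 0.170, ln OS = −1.772 and ζ = 1.772/3.607 = 0.491.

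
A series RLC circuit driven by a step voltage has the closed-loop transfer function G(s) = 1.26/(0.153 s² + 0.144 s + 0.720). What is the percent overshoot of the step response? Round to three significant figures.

%OS ≈ 49.8%

Dividing through by 0.153: denominator becomes s² + 0.9412 s + 4.706.
So ω_n = √4.706 = 2.17 rad/s and ζ = 0.9412/(2·2.17) = 0.217.
%OS = 100·exp(−πζ/√(1−ζ²)) = 49.8%.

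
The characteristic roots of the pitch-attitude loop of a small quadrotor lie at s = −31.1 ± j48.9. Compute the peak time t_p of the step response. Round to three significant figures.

t_p ≈ 0.0642 s

t_p = π/ω_d with ω_d = 48.9 (the imaginary part), so t_p = 0.0642 s.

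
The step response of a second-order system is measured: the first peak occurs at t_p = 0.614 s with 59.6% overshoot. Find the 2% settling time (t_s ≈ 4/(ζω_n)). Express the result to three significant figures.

t_s ≈ 4.75 s

The overshoot fixes ζ = −ln(OS)/√(π²+ln²(OS)) = 0.163.
t_p = π/ω_d ⇒ ω_d = 5.12 rad/s; then ω_n = ω_d/√(1−ζ²) = 5.19 rad/s.
t_s ≈ 4/(ζω_n) = 4/(0.163·5.19) = 4.75 s.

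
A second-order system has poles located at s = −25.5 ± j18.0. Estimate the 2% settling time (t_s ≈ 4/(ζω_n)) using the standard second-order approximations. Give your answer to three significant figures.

For poles at −σ ± jω_d, ζω_n = σ = 25.5, so t_s ≈ 4/σ = 0.157 s.

t_s ≈ 0.157 s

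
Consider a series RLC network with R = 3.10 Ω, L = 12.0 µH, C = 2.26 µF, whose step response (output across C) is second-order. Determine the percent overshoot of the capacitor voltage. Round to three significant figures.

For a series RLC circuit (capacitor voltage as output), ω_n = 1/√(LC) = 1/√(12.0 µH · 2.26 µF) = 192000 rad/s.
ζ = (R/2)·√(C/L) = (3.10/2)·√(2.26 µF/12.0 µH) = 0.673.
Overshoot: exp(−π·0.673/√(1−0.673²)) = 0.0575, i.e. 5.75%.

%OS ≈ 5.75%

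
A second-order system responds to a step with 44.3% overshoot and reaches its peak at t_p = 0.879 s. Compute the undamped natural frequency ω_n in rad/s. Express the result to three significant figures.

ζ from %OS: ζ = |ln 0.443|/√(π²+ln²0.443) = 0.251.
From t_p = π/ω_d, ω_d = π/0.879 = 3.57 rad/s, so ω_n = ω_d/√(1−ζ²) = 3.69 rad/s.

ω_n ≈ 3.69 rad/s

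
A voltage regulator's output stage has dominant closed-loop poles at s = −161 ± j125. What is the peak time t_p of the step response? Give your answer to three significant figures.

t_p = π/ω_d with ω_d = 125 (the imaginary part), so t_p = 0.0251 s.

t_p ≈ 0.0251 s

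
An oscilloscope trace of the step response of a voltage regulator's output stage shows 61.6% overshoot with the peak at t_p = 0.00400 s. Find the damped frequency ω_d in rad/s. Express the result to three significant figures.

ω_d ≈ 785 rad/s

t_p = π/ω_d, so ω_d = π/0.00400 = 785 rad/s.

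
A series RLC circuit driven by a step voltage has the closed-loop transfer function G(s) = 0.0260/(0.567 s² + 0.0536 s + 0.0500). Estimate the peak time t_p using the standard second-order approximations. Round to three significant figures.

Dividing through by 0.567: denominator becomes s² + 0.09453 s + 0.08818.
So ω_n = √0.08818 = 0.297 rad/s and ζ = 0.09453/(2·0.297) = 0.159.
The damped frequency ω_d = ω_n√(1−ζ²) = 0.293 rad/s. t_p = π/ω_d = 10.7 s.

t_p ≈ 10.7 s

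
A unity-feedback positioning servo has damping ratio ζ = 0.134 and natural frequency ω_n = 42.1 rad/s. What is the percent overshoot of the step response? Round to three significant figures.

%OS ≈ 65.4%

For an underdamped second-order system, %OS = 100·exp(−πζ/√(1−ζ²)).
πζ/√(1−ζ²) = π·0.134/√(1−0.0180) = 0.4248, so %OS = 100·e^(−0.4248) = 65.4%.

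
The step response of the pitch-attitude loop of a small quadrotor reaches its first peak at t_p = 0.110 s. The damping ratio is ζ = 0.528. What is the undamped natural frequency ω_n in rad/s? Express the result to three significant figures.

Peak time t_p = π/ω_d, so ω_d = π/t_p = π/0.110 = 28.6 rad/s.
ω_n = ω_d/√(1−ζ²) = 28.6/√0.721 = 33.6 rad/s.

ω_n ≈ 33.6 rad/s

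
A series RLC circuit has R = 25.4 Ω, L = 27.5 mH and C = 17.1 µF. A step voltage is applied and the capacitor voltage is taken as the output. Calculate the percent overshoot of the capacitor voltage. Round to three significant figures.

%OS ≈ 35.0%

For a series RLC circuit (capacitor voltage as output), ω_n = 1/√(LC) = 1/√(27.5 mH · 17.1 µF) = 1460 rad/s.
ζ = (R/2)·√(C/L) = (25.4/2)·√(17.1 µF/27.5 mH) = 0.317.
%OS = 100·exp(−πζ/√(1−ζ²)) = 35.0%.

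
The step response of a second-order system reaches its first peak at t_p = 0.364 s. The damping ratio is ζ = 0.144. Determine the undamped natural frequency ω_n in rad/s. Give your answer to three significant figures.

Peak time t_p = π/ω_d, so ω_d = π/t_p = π/0.364 = 8.63 rad/s.
ω_n = ω_d/√(1−ζ²) = 8.63/√0.979 = 8.72 rad/s.

ω_n ≈ 8.72 rad/s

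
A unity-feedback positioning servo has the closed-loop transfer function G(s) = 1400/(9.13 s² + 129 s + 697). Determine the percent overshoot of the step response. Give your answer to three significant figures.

Dividing through by 9.13: denominator becomes s² + 14.13 s + 76.34.
So ω_n = √76.34 = 8.74 rad/s and ζ = 14.13/(2·8.74) = 0.809.
%OS = 100·exp(−πζ/√(1−ζ²)) = 1.33%.

%OS ≈ 1.33%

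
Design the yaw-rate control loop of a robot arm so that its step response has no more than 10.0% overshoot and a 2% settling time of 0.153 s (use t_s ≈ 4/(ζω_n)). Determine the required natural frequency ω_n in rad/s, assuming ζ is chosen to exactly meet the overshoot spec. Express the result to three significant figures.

ω_n ≈ 44.2 rad/s

Inverting the overshoot relation: ζ = |ln 0.100|/√(π² + ln²0.100) = 0.591.
From t_s ≈ 4/(ζω_n): ω_n = 4/(ζ·t_s) = 4/(0.591·0.153) = 44.2 rad/s.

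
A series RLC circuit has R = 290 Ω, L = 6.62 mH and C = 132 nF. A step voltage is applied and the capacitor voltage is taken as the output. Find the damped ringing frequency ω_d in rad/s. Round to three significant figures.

For a series RLC circuit (capacitor voltage as output), ω_n = 1/√(LC) = 1/√(6.62 mH · 132 nF) = 33800 rad/s.
ζ = (R/2)·√(C/L) = (290/2)·√(132 nF/6.62 mH) = 0.647.
ω_d = ω_n√(1−ζ²) = 25800 rad/s.

ω_d ≈ 25800 rad/s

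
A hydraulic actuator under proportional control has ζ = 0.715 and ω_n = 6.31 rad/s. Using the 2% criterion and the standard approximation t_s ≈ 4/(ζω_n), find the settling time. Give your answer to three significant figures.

t_s ≈ 0.887 s

t_s ≈ 4/(ζω_n) = 4/(0.715 × 6.31) = 0.887 s.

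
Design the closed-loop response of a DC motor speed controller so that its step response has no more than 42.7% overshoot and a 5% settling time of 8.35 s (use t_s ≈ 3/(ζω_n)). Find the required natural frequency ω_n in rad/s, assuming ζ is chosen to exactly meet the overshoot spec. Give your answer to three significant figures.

ζ = −ln(OS)/√(π² + (ln OS)²). With OS = 0.427, ln OS = −0.8510 and ζ = 0.8510/3.255 = 0.261.
From t_s ≈ 3/(ζω_n): ω_n = 3/(ζ·t_s) = 3/(0.261·8.35) = 1.37 rad/s.

ω_n ≈ 1.37 rad/s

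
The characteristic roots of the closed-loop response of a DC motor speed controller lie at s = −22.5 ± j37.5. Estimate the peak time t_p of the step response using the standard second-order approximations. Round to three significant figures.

t_p = π/ω_d with ω_d = 37.5 (the imaginary part), so t_p = 0.0838 s.

t_p ≈ 0.0838 s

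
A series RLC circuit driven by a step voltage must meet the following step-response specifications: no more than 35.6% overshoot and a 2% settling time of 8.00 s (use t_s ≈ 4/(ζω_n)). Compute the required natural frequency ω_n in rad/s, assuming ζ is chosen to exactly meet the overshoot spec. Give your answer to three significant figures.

From %OS = 100·exp(−πζ/√(1−ζ²)), invert to get ζ = −ln(OS)/√(π² + ln²(OS)) with OS = 0.356.
−ln 0.356 = 1.033, so ζ = 1.033/√(π² + 1.067) = 0.312.
From t_s ≈ 4/(ζω_n): ω_n = 4/(ζ·t_s) = 4/(0.312·8.00) = 1.60 rad/s.

ω_n ≈ 1.60 rad/s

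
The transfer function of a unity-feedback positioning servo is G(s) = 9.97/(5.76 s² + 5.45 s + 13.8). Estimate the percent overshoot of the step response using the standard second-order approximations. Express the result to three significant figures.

%OS ≈ 36.5%

Dividing through by 5.76: denominator becomes s² + 0.9462 s + 2.396.
So ω_n = √2.396 = 1.55 rad/s and ζ = 0.9462/(2·1.55) = 0.306.
%OS = 100 e^{−πζ/√(1−ζ²)} with ζ = 0.306 gives 36.5%.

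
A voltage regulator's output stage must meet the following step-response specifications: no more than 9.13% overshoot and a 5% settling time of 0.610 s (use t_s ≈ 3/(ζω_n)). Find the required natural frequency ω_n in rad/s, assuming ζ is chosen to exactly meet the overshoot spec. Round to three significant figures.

Inverting the overshoot relation: ζ = |ln 0.0913|/√(π² + ln²0.0913) = 0.606.
From t_s ≈ 3/(ζω_n): ω_n = 3/(ζ·t_s) = 3/(0.606·0.610) = 8.11 rad/s.

ω_n ≈ 8.11 rad/s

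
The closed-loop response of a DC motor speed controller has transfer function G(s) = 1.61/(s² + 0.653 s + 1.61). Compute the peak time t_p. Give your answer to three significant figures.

t_p ≈ 2.56 s

ω_n = √1.61 = 1.27 rad/s; ζ = 0.653/(2·1.27) = 0.257.
The damped frequency ω_d = ω_n√(1−ζ²) = 1.23 rad/s. Then t_p = π/ω_d = 2.56 s.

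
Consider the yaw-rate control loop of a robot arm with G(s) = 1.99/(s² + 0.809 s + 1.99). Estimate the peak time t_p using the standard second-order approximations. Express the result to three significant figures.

Matching coefficients with s² + 2ζω_n s + ω_n² gives ω_n² = 1.99 ⇒ ω_n = 1.41 rad/s, and ζ = 0.809/(2ω_n) = 0.287.
ω_d = 1.41·√(1 − 0.287²) = 1.35 rad/s. Then t_p = π/ω_d = 2.32 s.

t_p ≈ 2.32 s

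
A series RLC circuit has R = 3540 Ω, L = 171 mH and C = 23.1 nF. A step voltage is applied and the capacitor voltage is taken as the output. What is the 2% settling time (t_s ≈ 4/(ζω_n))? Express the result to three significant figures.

For a series RLC circuit (capacitor voltage as output), ω_n = 1/√(LC) = 1/√(171 mH · 23.1 nF) = 15900 rad/s.
ζ = (R/2)·√(C/L) = (3540/2)·√(23.1 nF/171 mH) = 0.651.
t_s ≈ 4/(ζω_n) = 0.000386 s.

t_s ≈ 0.000386 s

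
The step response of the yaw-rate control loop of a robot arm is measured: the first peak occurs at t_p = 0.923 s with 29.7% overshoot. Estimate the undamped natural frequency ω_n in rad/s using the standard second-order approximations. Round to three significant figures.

ω_n ≈ 3.65 rad/s

The overshoot fixes ζ = −ln(OS)/√(π²+ln²(OS)) = 0.360.
t_p = π/ω_d ⇒ ω_d = 3.40 rad/s; then ω_n = ω_d/√(1−ζ²) = 3.65 rad/s.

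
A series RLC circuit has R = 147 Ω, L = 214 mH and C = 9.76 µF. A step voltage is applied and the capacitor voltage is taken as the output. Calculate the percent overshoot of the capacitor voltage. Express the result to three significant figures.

%OS ≈ 16.6%

For a series RLC circuit (capacitor voltage as output), ω_n = 1/√(LC) = 1/√(214 mH · 9.76 µF) = 692 rad/s.
ζ = (R/2)·√(C/L) = (147/2)·√(9.76 µF/214 mH) = 0.496.
Overshoot: exp(−π·0.496/√(1−0.496²)) = 0.166, i.e. 16.6%.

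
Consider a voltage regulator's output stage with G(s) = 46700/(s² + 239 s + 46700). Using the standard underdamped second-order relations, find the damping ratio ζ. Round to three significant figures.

ζ ≈ 0.553

Matching coefficients with s² + 2ζω_n s + ω_n² gives ω_n² = 46700 ⇒ ω_n = 216 rad/s, and ζ = 239/(2ω_n) = 0.553.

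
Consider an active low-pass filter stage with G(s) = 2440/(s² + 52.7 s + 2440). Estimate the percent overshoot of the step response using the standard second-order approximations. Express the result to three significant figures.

Matching coefficients with s² + 2ζω_n s + ω_n² gives ω_n² = 2440 ⇒ ω_n = 49.4 rad/s, and ζ = 52.7/(2ω_n) = 0.533.
Overshoot: exp(−π·0.533/√(1−0.533²)) = 0.138, i.e. 13.8%.

%OS ≈ 13.8%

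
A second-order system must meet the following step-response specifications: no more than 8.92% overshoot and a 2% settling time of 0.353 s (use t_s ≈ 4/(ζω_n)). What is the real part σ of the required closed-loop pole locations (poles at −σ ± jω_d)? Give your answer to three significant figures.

σ ≈ 11.3

The settling-time spec alone fixes σ = ζω_n = 4/t_s = 4/0.353 = 11.3.
(Overshoot then fixes ζ = 0.610 and hence ω_d = σ·√(1−ζ²)/ζ = 14.7 rad/s.)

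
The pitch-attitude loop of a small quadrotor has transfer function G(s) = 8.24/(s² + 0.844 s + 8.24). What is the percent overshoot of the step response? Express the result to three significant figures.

%OS ≈ 62.7%

ω_n = √8.24 = 2.87 rad/s; ζ = 0.844/(2·2.87) = 0.147.
%OS = 100·exp(−πζ/√(1−ζ²)) = 62.7%.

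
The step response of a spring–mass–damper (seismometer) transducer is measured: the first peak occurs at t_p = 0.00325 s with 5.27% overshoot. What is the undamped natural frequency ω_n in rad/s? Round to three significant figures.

ζ from %OS: ζ = |ln 0.0527|/√(π²+ln²0.0527) = 0.684.
From t_p = π/ω_d, ω_d = π/0.00325 = 967 rad/s, so ω_n = ω_d/√(1−ζ²) = 1320 rad/s.

ω_n ≈ 1320 rad/s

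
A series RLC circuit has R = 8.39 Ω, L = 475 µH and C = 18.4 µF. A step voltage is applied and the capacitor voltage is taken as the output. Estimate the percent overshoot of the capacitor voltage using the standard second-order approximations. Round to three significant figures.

%OS ≈ 1.01%

For a series RLC circuit (capacitor voltage as output), ω_n = 1/√(LC) = 1/√(475 µH · 18.4 µF) = 10700 rad/s.
ζ = (R/2)·√(C/L) = (8.39/2)·√(18.4 µF/475 µH) = 0.826.
Overshoot: exp(−π·0.826/√(1−0.826²)) = 0.0101, i.e. 1.01%.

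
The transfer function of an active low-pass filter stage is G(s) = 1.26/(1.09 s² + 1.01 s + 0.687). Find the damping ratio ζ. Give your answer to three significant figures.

ζ ≈ 0.584

Dividing through by 1.09: denominator becomes s² + 0.9266 s + 0.6303.
So ω_n = √0.6303 = 0.794 rad/s and ζ = 0.9266/(2·0.794) = 0.584.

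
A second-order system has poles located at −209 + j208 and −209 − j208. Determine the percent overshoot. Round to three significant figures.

With σ = 209, ω_d = 208: ω_n = √(σ²+ω_d²) = 295 rad/s, ζ = σ/ω_n = 0.709.
%OS = 100 e^{−πζ/√(1−ζ²)} with ζ = 0.709 gives 4.26%.

%OS ≈ 4.26%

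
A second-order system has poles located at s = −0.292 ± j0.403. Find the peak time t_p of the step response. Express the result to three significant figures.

t_p = π/ω_d with ω_d = 0.403 (the imaginary part), so t_p = 7.80 s.

t_p ≈ 7.80 s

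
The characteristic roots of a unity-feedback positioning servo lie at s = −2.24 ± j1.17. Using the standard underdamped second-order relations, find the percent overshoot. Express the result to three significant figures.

%OS ≈ 0.244%

With σ = 2.24, ω_d = 1.17: ω_n = √(σ²+ω_d²) = 2.53 rad/s, ζ = σ/ω_n = 0.886.
Overshoot: exp(−π·0.886/√(1−0.886²)) = 0.00244, i.e. 0.244%.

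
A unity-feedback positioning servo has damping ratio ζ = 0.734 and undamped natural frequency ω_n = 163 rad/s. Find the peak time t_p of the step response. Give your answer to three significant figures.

t_p ≈ 0.0284 s

The damped frequency is ω_d = ω_n√(1−ζ²) = 163·√(1−0.539) = 111 rad/s.
Peak time t_p = π/ω_d = π/111 = 0.0284 s.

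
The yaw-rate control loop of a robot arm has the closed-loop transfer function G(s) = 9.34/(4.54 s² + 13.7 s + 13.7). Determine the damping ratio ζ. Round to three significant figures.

Dividing through by 4.54: denominator becomes s² + 3.018 s + 3.018.
So ω_n = √3.018 = 1.74 rad/s and ζ = 3.018/(2·1.74) = 0.869.

ζ ≈ 0.869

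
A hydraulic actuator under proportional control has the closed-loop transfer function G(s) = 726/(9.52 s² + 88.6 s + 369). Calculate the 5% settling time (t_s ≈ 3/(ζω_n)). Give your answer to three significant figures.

t_s ≈ 0.645 s

Dividing through by 9.52: denominator becomes s² + 9.307 s + 38.76.
So ω_n = √38.76 = 6.23 rad/s and ζ = 9.307/(2·6.23) = 0.747.
t_s ≈ 3/(ζω_n) = 0.645 s.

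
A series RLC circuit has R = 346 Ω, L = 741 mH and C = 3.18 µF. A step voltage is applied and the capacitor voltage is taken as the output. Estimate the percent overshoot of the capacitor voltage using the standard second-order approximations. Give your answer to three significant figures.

For a series RLC circuit (capacitor voltage as output), ω_n = 1/√(LC) = 1/√(741 mH · 3.18 µF) = 651 rad/s.
ζ = (R/2)·√(C/L) = (346/2)·√(3.18 µF/741 mH) = 0.358.
%OS = 100 e^{−πζ/√(1−ζ²)} with ζ = 0.358 gives 29.9%.

%OS ≈ 29.9%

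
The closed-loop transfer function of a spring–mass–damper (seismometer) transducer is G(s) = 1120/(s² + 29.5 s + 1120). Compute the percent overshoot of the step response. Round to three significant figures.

Comparing the denominator to s² + 2ζω_n s + ω_n²: ω_n = √1120 = 33.5 rad/s, and 2ζω_n = 29.5 so ζ = 29.5/(2·33.5) = 0.441.
%OS = 100 e^{−πζ/√(1−ζ²)} with ζ = 0.441 gives 21.4%.

%OS ≈ 21.4%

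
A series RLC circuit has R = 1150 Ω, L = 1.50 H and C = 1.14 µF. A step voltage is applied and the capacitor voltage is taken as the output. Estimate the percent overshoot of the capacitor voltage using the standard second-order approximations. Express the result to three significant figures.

%OS ≈ 16.2%

For a series RLC circuit (capacitor voltage as output), ω_n = 1/√(LC) = 1/√(1.50 H · 1.14 µF) = 765 rad/s.
ζ = (R/2)·√(C/L) = (1150/2)·√(1.14 µF/1.50 H) = 0.501.
Overshoot: exp(−π·0.501/√(1−0.501²)) = 0.162, i.e. 16.2%.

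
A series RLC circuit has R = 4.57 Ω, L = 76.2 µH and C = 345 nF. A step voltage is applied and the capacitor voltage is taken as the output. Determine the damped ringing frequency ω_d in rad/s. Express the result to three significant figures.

ω_d ≈ 193000 rad/s

For a series RLC circuit (capacitor voltage as output), ω_n = 1/√(LC) = 1/√(76.2 µH · 345 nF) = 195000 rad/s.
ζ = (R/2)·√(C/L) = (4.57/2)·√(345 nF/76.2 µH) = 0.154.
ω_d = ω_n√(1−ζ²) = 193000 rad/s.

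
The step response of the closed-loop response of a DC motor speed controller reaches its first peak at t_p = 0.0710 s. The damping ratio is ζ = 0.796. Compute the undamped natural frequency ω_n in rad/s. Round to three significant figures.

Peak time t_p = π/ω_d, so ω_d = π/t_p = π/0.0710 = 44.2 rad/s.
ω_n = ω_d/√(1−ζ²) = 44.2/√0.366 = 73.1 rad/s.

ω_n ≈ 73.1 rad/s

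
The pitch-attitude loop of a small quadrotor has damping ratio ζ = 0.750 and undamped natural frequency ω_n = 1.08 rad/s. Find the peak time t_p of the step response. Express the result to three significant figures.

The damped frequency is ω_d = ω_n√(1−ζ²) = 1.08·√(1−0.562) = 0.714 rad/s.
Peak time t_p = π/ω_d = π/0.714 = 4.40 s.

t_p ≈ 4.40 s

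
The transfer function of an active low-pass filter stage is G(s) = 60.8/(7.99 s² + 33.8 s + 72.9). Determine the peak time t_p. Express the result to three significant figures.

t_p ≈ 1.46 s

Dividing through by 7.99: denominator becomes s² + 4.230 s + 9.124.
So ω_n = √9.124 = 3.02 rad/s and ζ = 4.230/(2·3.02) = 0.700.
ω_d = 3.02·√(1 − 0.700²) = 2.16 rad/s. t_p = π/ω_d = 1.46 s.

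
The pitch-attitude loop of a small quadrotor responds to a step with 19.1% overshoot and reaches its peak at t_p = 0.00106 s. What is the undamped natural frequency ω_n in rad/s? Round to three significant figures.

From the overshoot, ζ = −ln(OS)/√(π²+ln²(OS)) = 0.466.
t_p = π/ω_d ⇒ ω_d = 2960 rad/s; then ω_n = ω_d/√(1−ζ²) = 3350 rad/s.

ω_n ≈ 3350 rad/s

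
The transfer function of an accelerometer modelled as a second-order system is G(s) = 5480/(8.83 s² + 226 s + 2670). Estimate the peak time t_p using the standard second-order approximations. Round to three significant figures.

t_p ≈ 0.267 s

Dividing through by 8.83: denominator becomes s² + 25.59 s + 302.4.
So ω_n = √302.4 = 17.4 rad/s and ζ = 25.59/(2·17.4) = 0.736.
ω_d = ω_n√(1−ζ²) = 11.8 rad/s. t_p = π/ω_d = 0.267 s.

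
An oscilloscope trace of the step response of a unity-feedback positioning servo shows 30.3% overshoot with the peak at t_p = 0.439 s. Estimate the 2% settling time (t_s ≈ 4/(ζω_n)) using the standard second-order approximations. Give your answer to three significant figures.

t_s ≈ 1.47 s

ζ from %OS: ζ = |ln 0.303|/√(π²+ln²0.303) = 0.355.
t_p = π/ω_d ⇒ ω_d = 7.16 rad/s; then ω_n = ω_d/√(1−ζ²) = 7.66 rad/s.
t_s ≈ 4/(ζω_n) = 4/(0.355·7.66) = 1.47 s.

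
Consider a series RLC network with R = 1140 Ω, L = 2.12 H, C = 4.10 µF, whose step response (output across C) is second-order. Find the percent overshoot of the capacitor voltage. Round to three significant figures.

%OS ≈ 1.68%

For a series RLC circuit (capacitor voltage as output), ω_n = 1/√(LC) = 1/√(2.12 H · 4.10 µF) = 339 rad/s.
ζ = (R/2)·√(C/L) = (1140/2)·√(4.10 µF/2.12 H) = 0.793.
%OS = 100·exp(−πζ/√(1−ζ²)) = 1.68%.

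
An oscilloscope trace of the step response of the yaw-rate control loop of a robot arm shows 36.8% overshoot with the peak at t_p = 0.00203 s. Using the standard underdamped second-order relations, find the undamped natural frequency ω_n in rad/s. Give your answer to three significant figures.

ω_n ≈ 1620 rad/s

From the overshoot, ζ = −ln(OS)/√(π²+ln²(OS)) = 0.303.
From t_p = π/ω_d, ω_d = π/0.00203 = 1550 rad/s, so ω_n = ω_d/√(1−ζ²) = 1620 rad/s.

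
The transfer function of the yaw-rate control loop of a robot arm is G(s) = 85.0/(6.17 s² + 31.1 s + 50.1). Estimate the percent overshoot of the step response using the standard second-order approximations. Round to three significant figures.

%OS ≈ 0.259%

Dividing through by 6.17: denominator becomes s² + 5.041 s + 8.120.
So ω_n = √8.120 = 2.85 rad/s and ζ = 5.041/(2·2.85) = 0.884.
%OS = 100 e^{−πζ/√(1−ζ²)} with ζ = 0.884 gives 0.259%.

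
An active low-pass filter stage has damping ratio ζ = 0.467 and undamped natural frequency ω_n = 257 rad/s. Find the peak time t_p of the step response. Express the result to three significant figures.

t_p ≈ 0.0138 s

The damped frequency is ω_d = ω_n√(1−ζ²) = 257·√(1−0.218) = 227 rad/s.
Peak time t_p = π/ω_d = π/227 = 0.0138 s.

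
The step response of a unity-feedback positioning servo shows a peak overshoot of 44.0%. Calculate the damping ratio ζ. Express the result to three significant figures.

From %OS = 100·exp(−πζ/√(1−ζ²)), invert to get ζ = −ln(OS)/√(π² + ln²(OS)) with OS = 0.440.
−ln 0.440 = 0.8210, so ζ = 0.8210/√(π² + 0.6740) = 0.253.

ζ ≈ 0.253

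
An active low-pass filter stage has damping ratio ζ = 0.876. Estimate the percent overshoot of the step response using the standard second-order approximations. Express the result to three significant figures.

%OS ≈ 0.333%

For an underdamped second-order system, %OS = 100·exp(−πζ/√(1−ζ²)).
πζ/√(1−ζ²) = π·0.876/√(1−0.767) = 5.706, so %OS = 100·e^(−5.706) = 0.333%.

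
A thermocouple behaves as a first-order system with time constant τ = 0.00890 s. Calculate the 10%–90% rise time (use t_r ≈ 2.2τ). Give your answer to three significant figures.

t_r ≈ 0.0196 s

t_r ≈ 2.2τ = 0.0196 s.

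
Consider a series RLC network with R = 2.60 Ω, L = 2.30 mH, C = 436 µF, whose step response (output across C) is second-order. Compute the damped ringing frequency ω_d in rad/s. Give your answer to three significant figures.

ω_d ≈ 823 rad/s

For a series RLC circuit (capacitor voltage as output), ω_n = 1/√(LC) = 1/√(2.30 mH · 436 µF) = 999 rad/s.
ζ = (R/2)·√(C/L) = (2.60/2)·√(436 µF/2.30 mH) = 0.566.
ω_d = 999·√(1 − 0.566²) = 823 rad/s.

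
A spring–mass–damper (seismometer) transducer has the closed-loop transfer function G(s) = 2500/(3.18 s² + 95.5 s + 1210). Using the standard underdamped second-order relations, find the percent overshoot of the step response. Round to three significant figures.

Dividing through by 3.18: denominator becomes s² + 30.03 s + 380.5.
So ω_n = √380.5 = 19.5 rad/s and ζ = 30.03/(2·19.5) = 0.770.
%OS = 100·exp(−πζ/√(1−ζ²)) = 2.26%.

%OS ≈ 2.26%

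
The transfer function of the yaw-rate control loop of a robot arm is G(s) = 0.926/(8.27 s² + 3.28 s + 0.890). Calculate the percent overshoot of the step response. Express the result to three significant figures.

Dividing through by 8.27: denominator becomes s² + 0.3966 s + 0.1076.
So ω_n = √0.1076 = 0.328 rad/s and ζ = 0.3966/(2·0.328) = 0.604.
Overshoot: exp(−π·0.604/√(1−0.604²)) = 0.0922, i.e. 9.22%.

%OS ≈ 9.22%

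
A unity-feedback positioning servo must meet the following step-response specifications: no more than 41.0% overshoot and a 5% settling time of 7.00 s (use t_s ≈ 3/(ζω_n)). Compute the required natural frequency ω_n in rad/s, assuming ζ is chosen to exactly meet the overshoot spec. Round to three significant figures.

Inverting the overshoot relation: ζ = |ln 0.410|/√(π² + ln²0.410) = 0.273.
From t_s ≈ 3/(ζω_n): ω_n = 3/(ζ·t_s) = 3/(0.273·7.00) = 1.57 rad/s.

ω_n ≈ 1.57 rad/s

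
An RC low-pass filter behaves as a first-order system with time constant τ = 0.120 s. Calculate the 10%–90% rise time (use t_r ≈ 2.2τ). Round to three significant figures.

t_r ≈ 0.264 s

t_r ≈ 2.2τ = 0.264 s.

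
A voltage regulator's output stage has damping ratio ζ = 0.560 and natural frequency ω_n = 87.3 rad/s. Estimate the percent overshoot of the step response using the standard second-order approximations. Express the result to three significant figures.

%OS ≈ 12.0%

For an underdamped second-order system, %OS = 100·exp(−πζ/√(1−ζ²)).
πζ/√(1−ζ²) = π·0.560/√(1−0.314) = 2.123, so %OS = 100·e^(−2.123) = 12.0%.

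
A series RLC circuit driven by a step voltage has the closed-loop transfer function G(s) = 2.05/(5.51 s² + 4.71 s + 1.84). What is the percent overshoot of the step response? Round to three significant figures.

%OS ≈ 3.17%

Dividing through by 5.51: denominator becomes s² + 0.8548 s + 0.3339.
So ω_n = √0.3339 = 0.578 rad/s and ζ = 0.8548/(2·0.578) = 0.740.
Overshoot: exp(−π·0.740/√(1−0.740²)) = 0.0317, i.e. 3.17%.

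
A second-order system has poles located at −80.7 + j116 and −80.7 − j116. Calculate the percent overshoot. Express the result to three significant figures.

With σ = 80.7, ω_d = 116: ω_n = √(σ²+ω_d²) = 141 rad/s, ζ = σ/ω_n = 0.571.
%OS = 100·exp(−πζ/√(1−ζ²)) = 11.2%.

%OS ≈ 11.2%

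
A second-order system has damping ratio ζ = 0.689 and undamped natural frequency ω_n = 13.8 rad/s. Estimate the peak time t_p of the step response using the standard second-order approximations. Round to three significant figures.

The damped frequency is ω_d = ω_n√(1−ζ²) = 13.8·√(1−0.475) = 10.0 rad/s.
Peak time t_p = π/ω_d = π/10.0 = 0.314 s.

t_p ≈ 0.314 s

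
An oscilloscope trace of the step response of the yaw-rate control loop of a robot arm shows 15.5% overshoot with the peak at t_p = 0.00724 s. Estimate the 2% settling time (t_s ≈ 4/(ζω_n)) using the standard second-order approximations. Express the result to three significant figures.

ζ from %OS: ζ = |ln 0.155|/√(π²+ln²0.155) = 0.510.
From t_p = π/ω_d, ω_d = π/0.00724 = 434 rad/s, so ω_n = ω_d/√(1−ζ²) = 505 rad/s.
t_s ≈ 4/(ζω_n) = 4/(0.510·505) = 0.0155 s.

t_s ≈ 0.0155 s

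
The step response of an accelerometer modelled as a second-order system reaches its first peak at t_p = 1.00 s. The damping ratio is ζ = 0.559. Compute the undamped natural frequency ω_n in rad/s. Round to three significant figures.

Peak time t_p = π/ω_d, so ω_d = π/t_p = π/1.00 = 3.14 rad/s.
ω_n = ω_d/√(1−ζ²) = 3.14/√0.688 = 3.79 rad/s.

ω_n ≈ 3.79 rad/s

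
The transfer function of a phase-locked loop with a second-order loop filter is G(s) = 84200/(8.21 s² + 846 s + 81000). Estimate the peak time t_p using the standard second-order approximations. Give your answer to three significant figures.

Dividing through by 8.21: denominator becomes s² + 103.0 s + 9866.
So ω_n = √9866 = 99.3 rad/s and ζ = 103.0/(2·99.3) = 0.519.
ω_d = 99.3·√(1 − 0.519²) = 84.9 rad/s. t_p = π/ω_d = 0.0370 s.

t_p ≈ 0.0370 s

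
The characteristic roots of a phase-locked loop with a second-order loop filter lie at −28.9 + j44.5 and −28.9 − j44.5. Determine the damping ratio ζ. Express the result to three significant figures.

ζ ≈ 0.545

|pole| = ω_n = √(28.9² + 44.5²) = 53.1 rad/s; ζ = cos θ = σ/ω_n = 0.545.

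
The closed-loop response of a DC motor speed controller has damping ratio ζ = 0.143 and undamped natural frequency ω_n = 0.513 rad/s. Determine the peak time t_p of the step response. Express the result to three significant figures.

The damped frequency is ω_d = ω_n√(1−ζ²) = 0.513·√(1−0.0204) = 0.508 rad/s.
Peak time t_p = π/ω_d = π/0.508 = 6.19 s.

t_p ≈ 6.19 s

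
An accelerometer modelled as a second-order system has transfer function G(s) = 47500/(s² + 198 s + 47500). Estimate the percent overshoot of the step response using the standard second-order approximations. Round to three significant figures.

%OS ≈ 20.2%

Matching coefficients with s² + 2ζω_n s + ω_n² gives ω_n² = 47500 ⇒ ω_n = 218 rad/s, and ζ = 198/(2ω_n) = 0.454.
%OS = 100 e^{−πζ/√(1−ζ²)} with ζ = 0.454 gives 20.2%.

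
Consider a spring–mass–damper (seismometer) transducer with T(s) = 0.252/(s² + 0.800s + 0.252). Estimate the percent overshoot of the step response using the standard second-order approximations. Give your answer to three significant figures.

Matching coefficients with s² + 2ζω_n s + ω_n² gives ω_n² = 0.252 ⇒ ω_n = 0.502 rad/s, and ζ = 0.800/(2ω_n) = 0.797.
%OS = 100·exp(−πζ/√(1−ζ²)) = 1.59%.

%OS ≈ 1.59%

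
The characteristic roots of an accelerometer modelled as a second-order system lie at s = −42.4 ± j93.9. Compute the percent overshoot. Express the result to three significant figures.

%OS ≈ 24.2%

With σ = 42.4, ω_d = 93.9: ω_n = √(σ²+ω_d²) = 103 rad/s, ζ = σ/ω_n = 0.412.
Overshoot: exp(−π·0.412/√(1−0.412²)) = 0.242, i.e. 24.2%.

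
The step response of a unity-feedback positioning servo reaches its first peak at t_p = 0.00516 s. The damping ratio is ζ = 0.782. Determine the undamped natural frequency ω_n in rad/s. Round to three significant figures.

ω_n ≈ 977 rad/s

Peak time t_p = π/ω_d, so ω_d = π/t_p = π/0.00516 = 609 rad/s.
ω_n = ω_d/√(1−ζ²) = 609/√0.388 = 977 rad/s.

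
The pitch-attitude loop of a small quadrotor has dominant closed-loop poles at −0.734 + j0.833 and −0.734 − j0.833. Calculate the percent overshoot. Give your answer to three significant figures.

%OS ≈ 6.28%

The poles are at −σ ± jω_d with σ = 0.734 and ω_d = 0.833, so ω_n = √(σ²+ω_d²) = 1.11 rad/s and ζ = σ/ω_n = 0.661.
%OS = 100·exp(−πζ/√(1−ζ²)) = 6.28%.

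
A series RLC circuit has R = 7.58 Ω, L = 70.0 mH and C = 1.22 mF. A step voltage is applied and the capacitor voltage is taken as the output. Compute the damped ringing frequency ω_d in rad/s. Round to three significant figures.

ω_d ≈ 93.7 rad/s

For a series RLC circuit (capacitor voltage as output), ω_n = 1/√(LC) = 1/√(70.0 mH · 1.22 mF) = 108 rad/s.
ζ = (R/2)·√(C/L) = (7.58/2)·√(1.22 mF/70.0 mH) = 0.500.
The damped frequency ω_d = ω_n√(1−ζ²) = 93.7 rad/s.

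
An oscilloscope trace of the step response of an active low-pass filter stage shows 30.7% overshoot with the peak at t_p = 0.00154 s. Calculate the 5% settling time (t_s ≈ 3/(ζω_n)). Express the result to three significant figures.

t_s ≈ 0.00391 s

From the overshoot, ζ = −ln(OS)/√(π²+ln²(OS)) = 0.352.
From t_p = π/ω_d, ω_d = π/0.00154 = 2040 rad/s, so ω_n = ω_d/√(1−ζ²) = 2180 rad/s.
t_s ≈ 3/(ζω_n) = 3/(0.352·2180) = 0.00391 s.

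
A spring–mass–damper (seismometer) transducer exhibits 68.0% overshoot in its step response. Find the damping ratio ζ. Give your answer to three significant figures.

ζ ≈ 0.122

From %OS = 100·exp(−πζ/√(1−ζ²)), invert to get ζ = −ln(OS)/√(π² + ln²(OS)) with OS = 0.680.
−ln 0.680 = 0.3857, so ζ = 0.3857/√(π² + 0.1487) = 0.122.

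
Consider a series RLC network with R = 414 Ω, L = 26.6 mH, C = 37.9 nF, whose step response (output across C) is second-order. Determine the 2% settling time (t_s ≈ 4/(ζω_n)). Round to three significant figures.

For a series RLC circuit (capacitor voltage as output), ω_n = 1/√(LC) = 1/√(26.6 mH · 37.9 nF) = 31500 rad/s.
ζ = (R/2)·√(C/L) = (414/2)·√(37.9 nF/26.6 mH) = 0.247.
t_s ≈ 4/(ζω_n) = 0.000514 s.

t_s ≈ 0.000514 s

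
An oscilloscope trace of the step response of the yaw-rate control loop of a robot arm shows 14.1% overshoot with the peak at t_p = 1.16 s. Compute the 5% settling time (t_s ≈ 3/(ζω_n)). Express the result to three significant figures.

t_s ≈ 1.78 s

ζ from %OS: ζ = |ln 0.141|/√(π²+ln²0.141) = 0.529.
t_p = π/ω_d ⇒ ω_d = 2.71 rad/s; then ω_n = ω_d/√(1−ζ²) = 3.19 rad/s.
t_s ≈ 3/(ζω_n) = 3/(0.529·3.19) = 1.78 s.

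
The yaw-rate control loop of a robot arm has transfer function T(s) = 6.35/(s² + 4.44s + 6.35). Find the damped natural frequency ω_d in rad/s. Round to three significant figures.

Matching coefficients with s² + 2ζω_n s + ω_n² gives ω_n² = 6.35 ⇒ ω_n = 2.52 rad/s, and ζ = 4.44/(2ω_n) = 0.881.
ω_d = 2.52·√(1 − 0.881²) = 1.19 rad/s.

ω_d ≈ 1.19 rad/s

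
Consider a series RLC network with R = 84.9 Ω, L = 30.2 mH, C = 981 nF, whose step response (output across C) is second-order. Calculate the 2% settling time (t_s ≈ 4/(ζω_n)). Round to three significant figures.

t_s ≈ 0.00285 s

For a series RLC circuit (capacitor voltage as output), ω_n = 1/√(LC) = 1/√(30.2 mH · 981 nF) = 5810 rad/s.
ζ = (R/2)·√(C/L) = (84.9/2)·√(981 nF/30.2 mH) = 0.242.
t_s ≈ 4/(ζω_n) = 0.00285 s.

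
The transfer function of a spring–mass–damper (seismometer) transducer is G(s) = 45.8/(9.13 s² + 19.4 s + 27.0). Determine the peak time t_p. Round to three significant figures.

Dividing through by 9.13: denominator becomes s² + 2.125 s + 2.957.
So ω_n = √2.957 = 1.72 rad/s and ζ = 2.125/(2·1.72) = 0.618.
ω_d = ω_n√(1−ζ²) = 1.35 rad/s. t_p = π/ω_d = 2.32 s.

t_p ≈ 2.32 s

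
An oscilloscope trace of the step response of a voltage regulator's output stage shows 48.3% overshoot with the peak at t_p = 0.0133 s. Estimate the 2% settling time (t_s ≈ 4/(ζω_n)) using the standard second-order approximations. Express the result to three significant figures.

t_s ≈ 0.0731 s

The overshoot fixes ζ = −ln(OS)/√(π²+ln²(OS)) = 0.226.
t_p = π/ω_d ⇒ ω_d = 236 rad/s; then ω_n = ω_d/√(1−ζ²) = 242 rad/s.
t_s ≈ 4/(ζω_n) = 4/(0.226·242) = 0.0731 s.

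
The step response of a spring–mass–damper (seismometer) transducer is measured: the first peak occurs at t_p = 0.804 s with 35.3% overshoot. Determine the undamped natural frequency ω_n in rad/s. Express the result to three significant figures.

ω_n ≈ 4.12 rad/s

The overshoot fixes ζ = −ln(OS)/√(π²+ln²(OS)) = 0.315.
From t_p = π/ω_d, ω_d = π/0.804 = 3.91 rad/s, so ω_n = ω_d/√(1−ζ²) = 4.12 rad/s.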